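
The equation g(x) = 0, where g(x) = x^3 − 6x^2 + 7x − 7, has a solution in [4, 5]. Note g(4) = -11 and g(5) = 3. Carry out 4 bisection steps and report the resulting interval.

[4.8125, 4.875]

midpoint 4.5: g = -5.875 < 0 → [4.5, 5]
midpoint 4.75: g = -1.953125 < 0 → [4.75, 5]
midpoint 4.875: g = 0.388672 > 0 → [4.75, 4.875]
midpoint 4.8125: g = -0.8152 < 0 → [4.8125, 4.875]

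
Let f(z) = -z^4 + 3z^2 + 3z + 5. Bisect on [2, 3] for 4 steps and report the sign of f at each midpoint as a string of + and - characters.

-+--

f(2.5) = -7.8125 < 0, so the root lies in [2, 2.5]
f(2.25) = 1.308594 > 0, so the root lies in [2.25, 2.5]
f(2.375) = -2.769775 < 0, so the root lies in [2.25, 2.375]
f(2.3125) = -0.617 < 0, so the root lies in [2.25, 2.3125]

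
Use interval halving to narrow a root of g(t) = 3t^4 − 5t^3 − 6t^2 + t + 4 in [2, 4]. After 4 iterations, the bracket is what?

midpoint 3: g = 61 > 0 → [2, 3]
midpoint 2.5: g = 8.0625 > 0 → [2, 2.5]
midpoint 2.25: g = -4.191406 < 0 → [2.25, 2.5]
midpoint 2.375: g = 0.9988 > 0 → [2.25, 2.375]

[2.25, 2.375]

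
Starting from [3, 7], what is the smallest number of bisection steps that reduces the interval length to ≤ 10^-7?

26

Width after n steps is 4/2^n. Need 2^n ≥ 4/10^-7 = 40000000.
2^25 = 33554432 < 40000000 ≤ 2^26 = 67108864, so n = 26.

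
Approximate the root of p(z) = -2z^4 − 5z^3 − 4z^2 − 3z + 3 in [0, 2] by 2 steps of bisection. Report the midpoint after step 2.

0.5

z = 1 gives p = -11, negative; keep [0, 1]
z = 0.5 gives p = -0.25, negative; keep [0, 0.5]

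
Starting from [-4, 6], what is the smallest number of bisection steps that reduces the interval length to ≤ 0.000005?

Width after n steps is 10/2^n. Need 2^n ≥ 10/0.000005 = 2000000.
2^20 = 1048576 < 2000000 ≤ 2^21 = 2097152, so n = 21.

21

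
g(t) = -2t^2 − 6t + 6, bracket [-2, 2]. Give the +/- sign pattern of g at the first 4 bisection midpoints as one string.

m = 0, g(m) = 6 (+); new bracket [0, 2]
m = 1, g(m) = -2 (−); new bracket [0, 1]
m = 0.5, g(m) = 2.5 (+); new bracket [0.5, 1]
m = 0.75, g(m) = 0.375 (+); new bracket [0.75, 1]

+-++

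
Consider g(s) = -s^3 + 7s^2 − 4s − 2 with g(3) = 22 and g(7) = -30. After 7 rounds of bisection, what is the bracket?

midpoint 5: g = 28 > 0 → [5, 7]
midpoint 6: g = 10 > 0 → [6, 7]
midpoint 6.5: g = -6.875 < 0 → [6, 6.5]
midpoint 6.25: g = 2.2969 > 0 → [6.25, 6.5]
midpoint 6.375: g = -2.0996 < 0 → [6.25, 6.375]
midpoint 6.3125: g = 0.1453 > 0 → [6.3125, 6.375]
midpoint 6.34375: g = -0.9654 < 0 → [6.3125, 6.34375]

[6.3125, 6.34375]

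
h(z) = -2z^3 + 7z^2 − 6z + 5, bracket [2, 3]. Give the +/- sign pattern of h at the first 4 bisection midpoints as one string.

z = 2.5 gives h = 2.5, positive; keep [2.5, 3]
z = 2.75 gives h = -0.15625, negative; keep [2.5, 2.75]
z = 2.625 gives h = 1.308594, positive; keep [2.625, 2.75]
z = 2.6875 gives h = 0.6118, positive; keep [2.6875, 2.75]

+-++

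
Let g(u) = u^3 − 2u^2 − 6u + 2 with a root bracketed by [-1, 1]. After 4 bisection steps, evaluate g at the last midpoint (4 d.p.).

-0.4785

m = 0, g(m) = 2 (+); new bracket [0, 1]
m = 0.5, g(m) = -1.375 (−); new bracket [0, 0.5]
m = 0.25, g(m) = 0.390625 (+); new bracket [0.25, 0.5]
m = 0.375, g(m) = -0.4785 (−); new bracket [0.25, 0.375]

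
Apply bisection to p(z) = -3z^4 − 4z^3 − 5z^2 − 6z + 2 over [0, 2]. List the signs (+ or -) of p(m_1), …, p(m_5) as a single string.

--+--

z = 1 gives p = -16, negative; keep [0, 1]
z = 0.5 gives p = -2.9375, negative; keep [0, 0.5]
z = 0.25 gives p = 0.113281, positive; keep [0.25, 0.5]
z = 0.375 gives p = -1.2234, negative; keep [0.25, 0.375]
z = 0.3125 gives p = -0.514, negative; keep [0.25, 0.3125]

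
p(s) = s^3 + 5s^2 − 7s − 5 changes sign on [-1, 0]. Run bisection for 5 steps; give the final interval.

[-0.5625, -0.53125]

midpoint -0.5: p = -0.375 < 0 → [-1, -0.5]
midpoint -0.75: p = 2.640625 > 0 → [-0.75, -0.5]
midpoint -0.625: p = 1.083984 > 0 → [-0.625, -0.5]
midpoint -0.5625: p = 0.3416 > 0 → [-0.5625, -0.5]
midpoint -0.53125: p = -0.0201 < 0 → [-0.5625, -0.53125]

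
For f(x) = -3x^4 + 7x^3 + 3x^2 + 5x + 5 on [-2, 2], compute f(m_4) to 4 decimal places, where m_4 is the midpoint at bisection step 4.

-0.9648

midpoint 0: f = 5 > 0 → [-2, 0]
midpoint -1: f = -7 < 0 → [-1, 0]
midpoint -0.5: f = 2.1875 > 0 → [-1, -0.5]
midpoint -0.75: f = -0.9648 < 0 → [-0.75, -0.5]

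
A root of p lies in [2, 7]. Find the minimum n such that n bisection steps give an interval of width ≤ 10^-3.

Width after n steps is 5/2^n. Need 2^n ≥ 5/10^-3 = 5000.
2^12 = 4096 < 5000 ≤ 2^13 = 8192, so n = 13.

13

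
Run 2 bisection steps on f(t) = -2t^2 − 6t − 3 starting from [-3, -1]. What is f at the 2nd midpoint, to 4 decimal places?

t = -2 gives f = 1, positive; keep [-3, -2]
t = -2.5 gives f = -0.5, negative; keep [-2.5, -2]

-0.5000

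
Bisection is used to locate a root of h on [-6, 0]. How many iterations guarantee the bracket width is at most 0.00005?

17

Width after n steps is 6/2^n. Need 2^n ≥ 6/0.00005 = 120000.
2^16 = 65536 < 120000 ≤ 2^17 = 131072, so n = 17.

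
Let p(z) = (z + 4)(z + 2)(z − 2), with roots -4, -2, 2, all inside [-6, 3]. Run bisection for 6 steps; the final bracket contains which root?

2

m = -1.5, p(m) = -4.375 (−); new bracket [-1.5, 3]
m = 0.75, p(m) = -16.328125 (−); new bracket [0.75, 3]
m = 1.875, p(m) = -2.845703 (−); new bracket [1.875, 3]
m = 2.4375, p(m) = 12.4978 (+); new bracket [1.875, 2.4375]
m = 2.15625, p(m) = 3.998 (+); new bracket [1.875, 2.15625]
m = 2.015625, p(m) = 0.3774 (+); new bracket [1.875, 2.015625]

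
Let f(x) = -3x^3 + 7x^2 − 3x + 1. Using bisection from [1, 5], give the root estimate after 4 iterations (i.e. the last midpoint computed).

f(3) = -26 < 0, so the root lies in [1, 3]
f(2) = -1 < 0, so the root lies in [1, 2]
f(1.5) = 2.125 > 0, so the root lies in [1.5, 2]
f(1.75) = 1.1094 > 0, so the root lies in [1.75, 2]

1.75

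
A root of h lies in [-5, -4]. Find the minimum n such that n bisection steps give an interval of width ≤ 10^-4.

Width after n steps is 1/2^n. Need 2^n ≥ 1/10^-4 = 10000.
2^13 = 8192 < 10000 ≤ 2^14 = 16384, so n = 14.

14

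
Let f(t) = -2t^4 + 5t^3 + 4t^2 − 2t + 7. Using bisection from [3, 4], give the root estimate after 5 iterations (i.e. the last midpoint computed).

m = 3.5, f(m) = -36.75 (−); new bracket [3, 3.5]
m = 3.25, f(m) = -8.742188 (−); new bracket [3, 3.25]
m = 3.125, f(m) = 1.665527 (+); new bracket [3.125, 3.25]
m = 3.1875, f(m) = -3.2644 (−); new bracket [3.125, 3.1875]
m = 3.15625, f(m) = -0.7329 (−); new bracket [3.125, 3.15625]

3.15625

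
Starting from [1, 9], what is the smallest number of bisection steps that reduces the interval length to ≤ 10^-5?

20

Width after n steps is 8/2^n. Need 2^n ≥ 8/10^-5 = 800000.
2^19 = 524288 < 800000 ≤ 2^20 = 1048576, so n = 20.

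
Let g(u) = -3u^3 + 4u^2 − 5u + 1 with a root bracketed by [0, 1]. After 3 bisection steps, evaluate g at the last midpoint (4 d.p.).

0.4316

midpoint 0.5: g = -0.875 < 0 → [0, 0.5]
midpoint 0.25: g = -0.046875 < 0 → [0, 0.25]
midpoint 0.125: g = 0.431641 > 0 → [0.125, 0.25]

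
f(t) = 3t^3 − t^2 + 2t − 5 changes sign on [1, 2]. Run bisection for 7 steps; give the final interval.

[1.1015625, 1.109375]

f(1.5) = 5.875 > 0, so the root lies in [1, 1.5]
f(1.25) = 1.796875 > 0, so the root lies in [1, 1.25]
f(1.125) = 0.255859 > 0, so the root lies in [1, 1.125]
f(1.0625) = -0.4055 < 0, so the root lies in [1.0625, 1.125]
f(1.09375) = -0.0835 < 0, so the root lies in [1.09375, 1.125]
f(1.109375) = 0.084 > 0, so the root lies in [1.09375, 1.109375]
f(1.1015625) = -0.0003 < 0, so the root lies in [1.1015625, 1.109375]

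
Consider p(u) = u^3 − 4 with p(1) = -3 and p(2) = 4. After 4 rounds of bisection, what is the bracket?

[1.5625, 1.625]

p(1.5) = -0.625 < 0, so the root lies in [1.5, 2]
p(1.75) = 1.359375 > 0, so the root lies in [1.5, 1.75]
p(1.625) = 0.291016 > 0, so the root lies in [1.5, 1.625]
p(1.5625) = -0.1853 < 0, so the root lies in [1.5625, 1.625]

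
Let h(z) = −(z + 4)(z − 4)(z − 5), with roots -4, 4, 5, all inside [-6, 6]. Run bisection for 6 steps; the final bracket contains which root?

-4

z = 0 gives h = -80, negative; keep [-6, 0]
z = -3 gives h = -56, negative; keep [-6, -3]
z = -4.5 gives h = 40.375, positive; keep [-4.5, -3]
z = -3.75 gives h = -16.9531, negative; keep [-4.5, -3.75]
z = -4.125 gives h = 9.2676, positive; keep [-4.125, -3.75]
z = -3.9375 gives h = -4.4338, negative; keep [-4.125, -3.9375]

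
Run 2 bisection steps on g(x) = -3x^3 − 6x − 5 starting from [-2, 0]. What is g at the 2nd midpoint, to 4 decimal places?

-1.6250

m = -1, g(m) = 4 (+); new bracket [-1, 0]
m = -0.5, g(m) = -1.625 (−); new bracket [-1, -0.5]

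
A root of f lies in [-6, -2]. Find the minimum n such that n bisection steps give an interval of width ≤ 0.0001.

Width after n steps is 4/2^n. Need 2^n ≥ 4/0.0001 = 40000.
2^15 = 32768 < 40000 ≤ 2^16 = 65536, so n = 16.

16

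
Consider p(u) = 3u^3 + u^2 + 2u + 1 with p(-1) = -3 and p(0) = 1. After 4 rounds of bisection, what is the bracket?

m = -0.5, p(m) = -0.125 (−); new bracket [-0.5, 0]
m = -0.25, p(m) = 0.515625 (+); new bracket [-0.5, -0.25]
m = -0.375, p(m) = 0.232422 (+); new bracket [-0.5, -0.375]
m = -0.4375, p(m) = 0.0652 (+); new bracket [-0.5, -0.4375]

[-0.5, -0.4375]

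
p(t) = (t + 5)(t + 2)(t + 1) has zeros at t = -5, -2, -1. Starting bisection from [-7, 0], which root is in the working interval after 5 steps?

-5

t = -3.5 gives p = 5.625, positive; keep [-7, -3.5]
t = -5.25 gives p = -3.453125, negative; keep [-5.25, -3.5]
t = -4.375 gives p = 5.009766, positive; keep [-5.25, -4.375]
t = -4.8125 gives p = 2.0105, positive; keep [-5.25, -4.8125]
t = -5.03125 gives p = -0.3819, negative; keep [-5.03125, -4.8125]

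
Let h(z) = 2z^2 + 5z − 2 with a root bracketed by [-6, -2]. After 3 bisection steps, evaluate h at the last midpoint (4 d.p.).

h(-4) = 10 > 0, so the root lies in [-4, -2]
h(-3) = 1 > 0, so the root lies in [-3, -2]
h(-2.5) = -2 < 0, so the root lies in [-3, -2.5]

-2.0000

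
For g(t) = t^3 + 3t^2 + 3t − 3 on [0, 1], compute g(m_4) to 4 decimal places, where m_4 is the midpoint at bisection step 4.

midpoint 0.5: g = -0.625 < 0 → [0.5, 1]
midpoint 0.75: g = 1.359375 > 0 → [0.5, 0.75]
midpoint 0.625: g = 0.291016 > 0 → [0.5, 0.625]
midpoint 0.5625: g = -0.1853 < 0 → [0.5625, 0.625]

-0.1853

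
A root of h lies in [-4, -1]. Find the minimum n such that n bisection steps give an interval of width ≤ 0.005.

10

Width after n steps is 3/2^n. Need 2^n ≥ 3/0.005 = 600.
2^9 = 512 < 600 ≤ 2^10 = 1024, so n = 10.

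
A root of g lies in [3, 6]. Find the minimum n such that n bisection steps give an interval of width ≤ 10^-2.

9

Width after n steps is 3/2^n. Need 2^n ≥ 3/10^-2 = 300.
2^8 = 256 < 300 ≤ 2^9 = 512, so n = 9.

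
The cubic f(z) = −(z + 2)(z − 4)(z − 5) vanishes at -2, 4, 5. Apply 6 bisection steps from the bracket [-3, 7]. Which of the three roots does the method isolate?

m = 2, f(m) = -24 (−); new bracket [-3, 2]
m = -0.5, f(m) = -37.125 (−); new bracket [-3, -0.5]
m = -1.75, f(m) = -9.703125 (−); new bracket [-3, -1.75]
m = -2.375, f(m) = 17.6309 (+); new bracket [-2.375, -1.75]
m = -2.0625, f(m) = 2.676 (+); new bracket [-2.0625, -1.75]
m = -1.90625, f(m) = -3.8241 (−); new bracket [-2.0625, -1.90625]

-2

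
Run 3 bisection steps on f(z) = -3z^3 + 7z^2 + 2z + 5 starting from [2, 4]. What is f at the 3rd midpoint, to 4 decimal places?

1.0469

midpoint 3: f = -7 < 0 → [2, 3]
midpoint 2.5: f = 6.875 > 0 → [2.5, 3]
midpoint 2.75: f = 1.046875 > 0 → [2.75, 3]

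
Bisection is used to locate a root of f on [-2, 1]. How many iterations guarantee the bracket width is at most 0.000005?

20

Width after n steps is 3/2^n. Need 2^n ≥ 3/0.000005 = 600000.
2^19 = 524288 < 600000 ≤ 2^20 = 1048576, so n = 20.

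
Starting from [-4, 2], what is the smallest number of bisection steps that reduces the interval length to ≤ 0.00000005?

Width after n steps is 6/2^n. Need 2^n ≥ 6/0.00000005 = 120000000.
2^26 = 67108864 < 120000000 ≤ 2^27 = 134217728, so n = 27.

27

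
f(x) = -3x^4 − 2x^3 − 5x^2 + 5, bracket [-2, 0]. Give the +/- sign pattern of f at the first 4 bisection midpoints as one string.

m = -1, f(m) = -1 (−); new bracket [-1, 0]
m = -0.5, f(m) = 3.8125 (+); new bracket [-1, -0.5]
m = -0.75, f(m) = 2.082031 (+); new bracket [-1, -0.75]
m = -0.875, f(m) = 0.7532 (+); new bracket [-1, -0.875]

-+++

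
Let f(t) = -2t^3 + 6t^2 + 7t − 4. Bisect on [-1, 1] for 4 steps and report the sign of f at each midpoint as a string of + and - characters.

midpoint 0: f = -4 < 0 → [0, 1]
midpoint 0.5: f = 0.75 > 0 → [0, 0.5]
midpoint 0.25: f = -1.90625 < 0 → [0.25, 0.5]
midpoint 0.375: f = -0.6367 < 0 → [0.375, 0.5]

-+--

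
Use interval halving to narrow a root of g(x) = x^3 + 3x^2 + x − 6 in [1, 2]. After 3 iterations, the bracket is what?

g(1.5) = 5.625 > 0, so the root lies in [1, 1.5]
g(1.25) = 1.890625 > 0, so the root lies in [1, 1.25]
g(1.125) = 0.345703 > 0, so the root lies in [1, 1.125]

[1, 1.125]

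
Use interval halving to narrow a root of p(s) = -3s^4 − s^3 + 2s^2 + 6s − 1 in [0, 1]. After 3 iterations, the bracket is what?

midpoint 0.5: p = 2.1875 > 0 → [0, 0.5]
midpoint 0.25: p = 0.597656 > 0 → [0, 0.25]
midpoint 0.125: p = -0.221436 < 0 → [0.125, 0.25]

[0.125, 0.25]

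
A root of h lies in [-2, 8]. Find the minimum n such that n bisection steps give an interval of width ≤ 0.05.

8

Width after n steps is 10/2^n. Need 2^n ≥ 10/0.05 = 200.
2^7 = 128 < 200 ≤ 2^8 = 256, so n = 8.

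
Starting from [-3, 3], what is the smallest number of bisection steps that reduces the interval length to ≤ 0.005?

11

Width after n steps is 6/2^n. Need 2^n ≥ 6/0.005 = 1200.
2^10 = 1024 < 1200 ≤ 2^11 = 2048, so n = 11.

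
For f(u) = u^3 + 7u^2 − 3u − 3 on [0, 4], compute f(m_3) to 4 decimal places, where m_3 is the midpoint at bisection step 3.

m = 2, f(m) = 27 (+); new bracket [0, 2]
m = 1, f(m) = 2 (+); new bracket [0, 1]
m = 0.5, f(m) = -2.625 (−); new bracket [0.5, 1]

-2.6250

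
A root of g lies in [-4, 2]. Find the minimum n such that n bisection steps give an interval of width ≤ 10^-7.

Width after n steps is 6/2^n. Need 2^n ≥ 6/10^-7 = 60000000.
2^25 = 33554432 < 60000000 ≤ 2^26 = 67108864, so n = 26.

26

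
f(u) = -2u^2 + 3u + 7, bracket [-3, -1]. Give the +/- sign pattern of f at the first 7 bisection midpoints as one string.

u = -2 gives f = -7, negative; keep [-2, -1]
u = -1.5 gives f = -2, negative; keep [-1.5, -1]
u = -1.25 gives f = 0.125, positive; keep [-1.5, -1.25]
u = -1.375 gives f = -0.9062, negative; keep [-1.375, -1.25]
u = -1.3125 gives f = -0.3828, negative; keep [-1.3125, -1.25]
u = -1.28125 gives f = -0.127, negative; keep [-1.28125, -1.25]
u = -1.265625 gives f = -0.0005, negative; keep [-1.265625, -1.25]

--+----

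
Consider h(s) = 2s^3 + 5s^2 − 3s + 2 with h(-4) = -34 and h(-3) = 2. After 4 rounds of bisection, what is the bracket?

midpoint -3.5: h = -12 < 0 → [-3.5, -3]
midpoint -3.25: h = -4.09375 < 0 → [-3.25, -3]
midpoint -3.125: h = -0.832031 < 0 → [-3.125, -3]
midpoint -3.0625: h = 0.6362 > 0 → [-3.125, -3.0625]

[-3.125, -3.0625]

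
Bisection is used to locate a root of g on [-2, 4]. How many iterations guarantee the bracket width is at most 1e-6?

23

Width after n steps is 6/2^n. Need 2^n ≥ 6/1e-6 = 6000000.
2^22 = 4194304 < 6000000 ≤ 2^23 = 8388608, so n = 23.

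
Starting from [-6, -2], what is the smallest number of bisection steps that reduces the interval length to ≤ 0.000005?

Width after n steps is 4/2^n. Need 2^n ≥ 4/0.000005 = 800000.
2^19 = 524288 < 800000 ≤ 2^20 = 1048576, so n = 20.

20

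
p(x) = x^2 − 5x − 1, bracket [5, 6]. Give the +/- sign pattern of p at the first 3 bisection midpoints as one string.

++-

x = 5.5 gives p = 1.75, positive; keep [5, 5.5]
x = 5.25 gives p = 0.3125, positive; keep [5, 5.25]
x = 5.125 gives p = -0.359375, negative; keep [5.125, 5.25]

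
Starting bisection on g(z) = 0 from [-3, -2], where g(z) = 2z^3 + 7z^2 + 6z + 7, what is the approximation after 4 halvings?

midpoint -2.5: g = 4.5 > 0 → [-3, -2.5]
midpoint -2.75: g = 1.84375 > 0 → [-3, -2.75]
midpoint -2.875: g = 0.082031 > 0 → [-3, -2.875]
midpoint -2.9375: g = -0.9175 < 0 → [-2.9375, -2.875]

-2.9375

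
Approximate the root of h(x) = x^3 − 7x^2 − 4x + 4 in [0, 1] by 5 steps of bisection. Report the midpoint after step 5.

m = 0.5, h(m) = 0.375 (+); new bracket [0.5, 1]
m = 0.75, h(m) = -2.515625 (−); new bracket [0.5, 0.75]
m = 0.625, h(m) = -0.990234 (−); new bracket [0.5, 0.625]
m = 0.5625, h(m) = -0.2869 (−); new bracket [0.5, 0.5625]
m = 0.53125, h(m) = 0.0493 (+); new bracket [0.53125, 0.5625]

0.53125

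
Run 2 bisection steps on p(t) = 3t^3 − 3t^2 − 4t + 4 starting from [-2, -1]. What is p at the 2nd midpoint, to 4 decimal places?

-1.5469

p(-1.5) = -6.875 < 0, so the root lies in [-1.5, -1]
p(-1.25) = -1.546875 < 0, so the root lies in [-1.25, -1]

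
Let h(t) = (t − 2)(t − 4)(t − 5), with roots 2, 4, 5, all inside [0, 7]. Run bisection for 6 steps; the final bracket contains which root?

m = 3.5, h(m) = 1.125 (+); new bracket [0, 3.5]
m = 1.75, h(m) = -1.828125 (−); new bracket [1.75, 3.5]
m = 2.625, h(m) = 2.041016 (+); new bracket [1.75, 2.625]
m = 2.1875, h(m) = 0.9558 (+); new bracket [1.75, 2.1875]
m = 1.96875, h(m) = -0.1924 (−); new bracket [1.96875, 2.1875]
m = 2.078125, h(m) = 0.4387 (+); new bracket [1.96875, 2.078125]

2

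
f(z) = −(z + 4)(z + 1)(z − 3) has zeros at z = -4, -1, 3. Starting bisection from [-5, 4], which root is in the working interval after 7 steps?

3

m = -0.5, f(m) = 6.125 (+); new bracket [-0.5, 4]
m = 1.75, f(m) = 19.765625 (+); new bracket [1.75, 4]
m = 2.875, f(m) = 3.330078 (+); new bracket [2.875, 4]
m = 3.4375, f(m) = -14.4392 (−); new bracket [2.875, 3.4375]
m = 3.15625, f(m) = -4.6474 (−); new bracket [2.875, 3.15625]
m = 3.015625, f(m) = -0.4402 (−); new bracket [2.875, 3.015625]
m = 2.9453125, f(m) = 1.4985 (+); new bracket [2.9453125, 3.015625]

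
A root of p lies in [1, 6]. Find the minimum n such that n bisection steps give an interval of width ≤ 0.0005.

Width after n steps is 5/2^n. Need 2^n ≥ 5/0.0005 = 10000.
2^13 = 8192 < 10000 ≤ 2^14 = 16384, so n = 14.

14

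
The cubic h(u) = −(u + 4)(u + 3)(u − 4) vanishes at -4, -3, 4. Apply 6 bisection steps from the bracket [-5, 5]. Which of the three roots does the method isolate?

m = 0, h(m) = 48 (+); new bracket [0, 5]
m = 2.5, h(m) = 53.625 (+); new bracket [2.5, 5]
m = 3.75, h(m) = 13.078125 (+); new bracket [3.75, 5]
m = 4.375, h(m) = -23.1621 (−); new bracket [3.75, 4.375]
m = 4.0625, h(m) = -3.5588 (−); new bracket [3.75, 4.0625]
m = 3.90625, h(m) = 5.119 (+); new bracket [3.90625, 4.0625]

4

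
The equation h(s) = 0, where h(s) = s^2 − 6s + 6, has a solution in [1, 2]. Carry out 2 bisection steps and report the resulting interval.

s = 1.5 gives h = -0.75, negative; keep [1, 1.5]
s = 1.25 gives h = 0.0625, positive; keep [1.25, 1.5]

[1.25, 1.5]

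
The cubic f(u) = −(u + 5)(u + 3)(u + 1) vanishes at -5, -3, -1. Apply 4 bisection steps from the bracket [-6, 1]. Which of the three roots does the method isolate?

midpoint -2.5: f = 1.875 > 0 → [-2.5, 1]
midpoint -0.75: f = -2.390625 < 0 → [-2.5, -0.75]
midpoint -1.625: f = 2.900391 > 0 → [-1.625, -0.75]
midpoint -1.1875: f = 1.2957 > 0 → [-1.1875, -0.75]

-1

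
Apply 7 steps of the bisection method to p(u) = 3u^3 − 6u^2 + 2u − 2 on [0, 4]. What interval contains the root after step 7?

[1.8125, 1.84375]

midpoint 2: p = 2 > 0 → [0, 2]
midpoint 1: p = -3 < 0 → [1, 2]
midpoint 1.5: p = -2.375 < 0 → [1.5, 2]
midpoint 1.75: p = -0.7969 < 0 → [1.75, 2]
midpoint 1.875: p = 0.4316 > 0 → [1.75, 1.875]
midpoint 1.8125: p = -0.2229 < 0 → [1.8125, 1.875]
midpoint 1.84375: p = 0.094 > 0 → [1.8125, 1.84375]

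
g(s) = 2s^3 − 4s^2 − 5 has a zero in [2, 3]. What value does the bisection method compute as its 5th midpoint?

g(2.5) = 1.25 > 0, so the root lies in [2, 2.5]
g(2.25) = -2.46875 < 0, so the root lies in [2.25, 2.5]
g(2.375) = -0.769531 < 0, so the root lies in [2.375, 2.5]
g(2.4375) = 0.1987 > 0, so the root lies in [2.375, 2.4375]
g(2.40625) = -0.2956 < 0, so the root lies in [2.40625, 2.4375]

2.40625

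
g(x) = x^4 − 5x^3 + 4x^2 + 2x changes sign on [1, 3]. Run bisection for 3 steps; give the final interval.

g(2) = -4 < 0, so the root lies in [1, 2]
g(1.5) = 0.1875 > 0, so the root lies in [1.5, 2]
g(1.75) = -1.667969 < 0, so the root lies in [1.5, 1.75]

[1.5, 1.75]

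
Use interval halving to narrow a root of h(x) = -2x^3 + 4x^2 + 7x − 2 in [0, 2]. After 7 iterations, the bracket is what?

[0.25, 0.265625]

x = 1 gives h = 7, positive; keep [0, 1]
x = 0.5 gives h = 2.25, positive; keep [0, 0.5]
x = 0.25 gives h = -0.03125, negative; keep [0.25, 0.5]
x = 0.375 gives h = 1.082, positive; keep [0.25, 0.375]
x = 0.3125 gives h = 0.5171, positive; keep [0.25, 0.3125]
x = 0.28125 gives h = 0.2407, positive; keep [0.25, 0.28125]
x = 0.265625 gives h = 0.1041, positive; keep [0.25, 0.265625]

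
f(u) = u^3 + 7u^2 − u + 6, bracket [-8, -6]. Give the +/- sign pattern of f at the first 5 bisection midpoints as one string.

u = -7 gives f = 13, positive; keep [-8, -7]
u = -7.5 gives f = -14.625, negative; keep [-7.5, -7]
u = -7.25 gives f = 0.109375, positive; keep [-7.5, -7.25]
u = -7.375 gives f = -7.0215, negative; keep [-7.375, -7.25]
u = -7.3125 gives f = -3.3977, negative; keep [-7.3125, -7.25]

+-+--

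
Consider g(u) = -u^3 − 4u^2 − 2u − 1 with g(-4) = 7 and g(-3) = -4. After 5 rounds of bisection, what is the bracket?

u = -3.5 gives g = -0.125, negative; keep [-4, -3.5]
u = -3.75 gives g = 2.984375, positive; keep [-3.75, -3.5]
u = -3.625 gives g = 1.322266, positive; keep [-3.625, -3.5]
u = -3.5625 gives g = 0.5725, positive; keep [-3.5625, -3.5]
u = -3.53125 gives g = 0.2173, positive; keep [-3.53125, -3.5]

[-3.53125, -3.5]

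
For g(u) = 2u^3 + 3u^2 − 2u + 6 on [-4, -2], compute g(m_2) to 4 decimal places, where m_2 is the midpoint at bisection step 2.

-1.5000

m = -3, g(m) = -15 (−); new bracket [-3, -2]
m = -2.5, g(m) = -1.5 (−); new bracket [-2.5, -2]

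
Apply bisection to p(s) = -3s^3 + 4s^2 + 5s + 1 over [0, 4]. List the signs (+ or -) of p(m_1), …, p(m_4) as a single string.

m = 2, p(m) = 3 (+); new bracket [2, 4]
m = 3, p(m) = -29 (−); new bracket [2, 3]
m = 2.5, p(m) = -8.375 (−); new bracket [2, 2.5]
m = 2.25, p(m) = -1.6719 (−); new bracket [2, 2.25]

+---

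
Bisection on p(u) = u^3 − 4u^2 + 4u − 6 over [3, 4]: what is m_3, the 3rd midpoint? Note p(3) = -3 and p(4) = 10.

3.375

p(3.5) = 1.875 > 0, so the root lies in [3, 3.5]
p(3.25) = -0.921875 < 0, so the root lies in [3.25, 3.5]
p(3.375) = 0.380859 > 0, so the root lies in [3.25, 3.375]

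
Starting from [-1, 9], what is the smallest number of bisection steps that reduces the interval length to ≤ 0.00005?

18

Width after n steps is 10/2^n. Need 2^n ≥ 10/0.00005 = 200000.
2^17 = 131072 < 200000 ≤ 2^18 = 262144, so n = 18.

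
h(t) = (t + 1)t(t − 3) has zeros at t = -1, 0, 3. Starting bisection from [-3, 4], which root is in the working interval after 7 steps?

3

t = 0.5 gives h = -1.875, negative; keep [0.5, 4]
t = 2.25 gives h = -5.484375, negative; keep [2.25, 4]
t = 3.125 gives h = 1.611328, positive; keep [2.25, 3.125]
t = 2.6875 gives h = -3.0969, negative; keep [2.6875, 3.125]
t = 2.90625 gives h = -1.0643, negative; keep [2.90625, 3.125]
t = 3.015625 gives h = 0.1892, positive; keep [2.90625, 3.015625]
t = 2.9609375 gives h = -0.4581, negative; keep [2.9609375, 3.015625]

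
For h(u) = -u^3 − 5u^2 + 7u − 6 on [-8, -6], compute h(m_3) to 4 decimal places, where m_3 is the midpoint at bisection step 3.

u = -7 gives h = 43, positive; keep [-7, -6]
u = -6.5 gives h = 11.875, positive; keep [-6.5, -6]
u = -6.25 gives h = -0.921875, negative; keep [-6.5, -6.25]

-0.9219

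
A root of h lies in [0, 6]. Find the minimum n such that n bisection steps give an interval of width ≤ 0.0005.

14

Width after n steps is 6/2^n. Need 2^n ≥ 6/0.0005 = 12000.
2^13 = 8192 < 12000 ≤ 2^14 = 16384, so n = 14.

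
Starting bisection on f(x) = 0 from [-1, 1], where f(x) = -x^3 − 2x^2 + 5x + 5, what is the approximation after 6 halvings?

-0.84375

m = 0, f(m) = 5 (+); new bracket [-1, 0]
m = -0.5, f(m) = 2.125 (+); new bracket [-1, -0.5]
m = -0.75, f(m) = 0.546875 (+); new bracket [-1, -0.75]
m = -0.875, f(m) = -0.2363 (−); new bracket [-0.875, -0.75]
m = -0.8125, f(m) = 0.1536 (+); new bracket [-0.875, -0.8125]
m = -0.84375, f(m) = -0.0419 (−); new bracket [-0.84375, -0.8125]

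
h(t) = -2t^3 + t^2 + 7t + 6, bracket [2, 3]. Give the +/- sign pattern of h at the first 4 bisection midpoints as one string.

-+++

midpoint 2.5: h = -1.5 < 0 → [2, 2.5]
midpoint 2.25: h = 4.03125 > 0 → [2.25, 2.5]
midpoint 2.375: h = 1.472656 > 0 → [2.375, 2.5]
midpoint 2.4375: h = 0.0396 > 0 → [2.4375, 2.5]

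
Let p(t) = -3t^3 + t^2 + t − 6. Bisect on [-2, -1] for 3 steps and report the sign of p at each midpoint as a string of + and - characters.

t = -1.5 gives p = 4.875, positive; keep [-1.5, -1]
t = -1.25 gives p = 0.171875, positive; keep [-1.25, -1]
t = -1.125 gives p = -1.587891, negative; keep [-1.25, -1.125]

++-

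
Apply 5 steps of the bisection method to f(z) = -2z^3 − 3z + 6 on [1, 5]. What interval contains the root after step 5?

[1, 1.125]

midpoint 3: f = -57 < 0 → [1, 3]
midpoint 2: f = -16 < 0 → [1, 2]
midpoint 1.5: f = -5.25 < 0 → [1, 1.5]
midpoint 1.25: f = -1.6562 < 0 → [1, 1.25]
midpoint 1.125: f = -0.2227 < 0 → [1, 1.125]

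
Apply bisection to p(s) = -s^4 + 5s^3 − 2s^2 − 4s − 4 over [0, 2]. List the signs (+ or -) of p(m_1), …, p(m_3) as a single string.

s = 1 gives p = -6, negative; keep [1, 2]
s = 1.5 gives p = -2.6875, negative; keep [1.5, 2]
s = 1.75 gives p = 0.292969, positive; keep [1.5, 1.75]

--+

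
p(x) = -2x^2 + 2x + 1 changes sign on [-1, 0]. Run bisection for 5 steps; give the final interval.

[-0.375, -0.34375]

p(-0.5) = -0.5 < 0, so the root lies in [-0.5, 0]
p(-0.25) = 0.375 > 0, so the root lies in [-0.5, -0.25]
p(-0.375) = -0.03125 < 0, so the root lies in [-0.375, -0.25]
p(-0.3125) = 0.1797 > 0, so the root lies in [-0.375, -0.3125]
p(-0.34375) = 0.0762 > 0, so the root lies in [-0.375, -0.34375]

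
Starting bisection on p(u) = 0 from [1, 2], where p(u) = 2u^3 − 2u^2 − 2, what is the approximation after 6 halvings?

u = 1.5 gives p = 0.25, positive; keep [1, 1.5]
u = 1.25 gives p = -1.21875, negative; keep [1.25, 1.5]
u = 1.375 gives p = -0.582031, negative; keep [1.375, 1.5]
u = 1.4375 gives p = -0.1919, negative; keep [1.4375, 1.5]
u = 1.46875 gives p = 0.0224, positive; keep [1.4375, 1.46875]
u = 1.453125 gives p = -0.0864, negative; keep [1.453125, 1.46875]

1.453125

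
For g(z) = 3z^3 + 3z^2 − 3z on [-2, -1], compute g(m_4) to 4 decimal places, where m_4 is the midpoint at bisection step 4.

m = -1.5, g(m) = 1.125 (+); new bracket [-2, -1.5]
m = -1.75, g(m) = -1.640625 (−); new bracket [-1.75, -1.5]
m = -1.625, g(m) = -0.076172 (−); new bracket [-1.625, -1.5]
m = -1.5625, g(m) = 0.5676 (+); new bracket [-1.625, -1.5625]

0.5676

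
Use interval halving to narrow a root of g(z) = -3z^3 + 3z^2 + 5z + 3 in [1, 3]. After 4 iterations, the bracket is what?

[2, 2.125]

midpoint 2: g = 1 > 0 → [2, 3]
midpoint 2.5: g = -12.625 < 0 → [2, 2.5]
midpoint 2.25: g = -4.734375 < 0 → [2, 2.25]
midpoint 2.125: g = -1.6152 < 0 → [2, 2.125]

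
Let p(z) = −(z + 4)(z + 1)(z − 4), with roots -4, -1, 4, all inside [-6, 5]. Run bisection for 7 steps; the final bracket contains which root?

z = -0.5 gives p = 7.875, positive; keep [-0.5, 5]
z = 2.25 gives p = 35.546875, positive; keep [2.25, 5]
z = 3.625 gives p = 13.224609, positive; keep [3.625, 5]
z = 4.3125 gives p = -13.8, negative; keep [3.625, 4.3125]
z = 3.96875 gives p = 1.2373, positive; keep [3.96875, 4.3125]
z = 4.140625 gives p = -5.8849, negative; keep [3.96875, 4.140625]
z = 4.0546875 gives p = -2.2265, negative; keep [3.96875, 4.0546875]

4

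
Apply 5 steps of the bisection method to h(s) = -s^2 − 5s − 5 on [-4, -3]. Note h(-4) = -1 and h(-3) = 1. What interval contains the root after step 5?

s = -3.5 gives h = 0.25, positive; keep [-4, -3.5]
s = -3.75 gives h = -0.3125, negative; keep [-3.75, -3.5]
s = -3.625 gives h = -0.015625, negative; keep [-3.625, -3.5]
s = -3.5625 gives h = 0.1211, positive; keep [-3.625, -3.5625]
s = -3.59375 gives h = 0.0537, positive; keep [-3.625, -3.59375]

[-3.625, -3.59375]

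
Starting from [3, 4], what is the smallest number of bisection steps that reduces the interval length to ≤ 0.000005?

18

Width after n steps is 1/2^n. Need 2^n ≥ 1/0.000005 = 200000.
2^17 = 131072 < 200000 ≤ 2^18 = 262144, so n = 18.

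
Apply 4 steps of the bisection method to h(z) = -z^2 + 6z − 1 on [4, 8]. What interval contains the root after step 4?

[5.75, 6]

h(6) = -1 < 0, so the root lies in [4, 6]
h(5) = 4 > 0, so the root lies in [5, 6]
h(5.5) = 1.75 > 0, so the root lies in [5.5, 6]
h(5.75) = 0.4375 > 0, so the root lies in [5.75, 6]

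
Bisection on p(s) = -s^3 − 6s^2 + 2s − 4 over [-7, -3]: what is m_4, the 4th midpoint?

-6.25

m = -5, p(m) = -39 (−); new bracket [-7, -5]
m = -6, p(m) = -16 (−); new bracket [-7, -6]
m = -6.5, p(m) = 4.125 (+); new bracket [-6.5, -6]
m = -6.25, p(m) = -6.7344 (−); new bracket [-6.5, -6.25]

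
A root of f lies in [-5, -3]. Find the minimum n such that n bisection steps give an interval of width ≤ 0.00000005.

26

Width after n steps is 2/2^n. Need 2^n ≥ 2/0.00000005 = 40000000.
2^25 = 33554432 < 40000000 ≤ 2^26 = 67108864, so n = 26.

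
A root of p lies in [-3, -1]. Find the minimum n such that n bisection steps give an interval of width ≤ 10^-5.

Width after n steps is 2/2^n. Need 2^n ≥ 2/10^-5 = 200000.
2^17 = 131072 < 200000 ≤ 2^18 = 262144, so n = 18.

18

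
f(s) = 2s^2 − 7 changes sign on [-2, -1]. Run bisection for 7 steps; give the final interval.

[-1.875, -1.8671875]

f(-1.5) = -2.5 < 0, so the root lies in [-2, -1.5]
f(-1.75) = -0.875 < 0, so the root lies in [-2, -1.75]
f(-1.875) = 0.03125 > 0, so the root lies in [-1.875, -1.75]
f(-1.8125) = -0.4297 < 0, so the root lies in [-1.875, -1.8125]
f(-1.84375) = -0.2012 < 0, so the root lies in [-1.875, -1.84375]
f(-1.859375) = -0.0854 < 0, so the root lies in [-1.875, -1.859375]
f(-1.8671875) = -0.0272 < 0, so the root lies in [-1.875, -1.8671875]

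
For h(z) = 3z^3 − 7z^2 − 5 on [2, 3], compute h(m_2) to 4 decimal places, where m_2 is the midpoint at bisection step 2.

z = 2.5 gives h = -1.875, negative; keep [2.5, 3]
z = 2.75 gives h = 4.453125, positive; keep [2.5, 2.75]

4.4531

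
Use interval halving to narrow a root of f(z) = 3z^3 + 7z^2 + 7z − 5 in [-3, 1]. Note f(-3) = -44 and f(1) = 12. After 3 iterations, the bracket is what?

f(-1) = -8 < 0, so the root lies in [-1, 1]
f(0) = -5 < 0, so the root lies in [0, 1]
f(0.5) = 0.625 > 0, so the root lies in [0, 0.5]

[0, 0.5]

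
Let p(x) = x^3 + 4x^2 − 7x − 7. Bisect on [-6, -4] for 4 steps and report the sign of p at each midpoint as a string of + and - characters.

x = -5 gives p = 3, positive; keep [-6, -5]
x = -5.5 gives p = -13.875, negative; keep [-5.5, -5]
x = -5.25 gives p = -4.703125, negative; keep [-5.25, -5]
x = -5.125 gives p = -0.6738, negative; keep [-5.125, -5]

+---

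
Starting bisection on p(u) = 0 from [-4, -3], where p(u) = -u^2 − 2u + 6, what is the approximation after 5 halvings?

midpoint -3.5: p = 0.75 > 0 → [-4, -3.5]
midpoint -3.75: p = -0.5625 < 0 → [-3.75, -3.5]
midpoint -3.625: p = 0.109375 > 0 → [-3.75, -3.625]
midpoint -3.6875: p = -0.2227 < 0 → [-3.6875, -3.625]
midpoint -3.65625: p = -0.0557 < 0 → [-3.65625, -3.625]

-3.65625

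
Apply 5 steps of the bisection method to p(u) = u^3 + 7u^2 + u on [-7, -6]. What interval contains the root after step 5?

[-6.875, -6.84375]

midpoint -6.5: p = 14.625 > 0 → [-7, -6.5]
midpoint -6.75: p = 4.640625 > 0 → [-7, -6.75]
midpoint -6.875: p = -0.966797 < 0 → [-6.875, -6.75]
midpoint -6.8125: p = 1.8894 > 0 → [-6.875, -6.8125]
midpoint -6.84375: p = 0.4745 > 0 → [-6.875, -6.84375]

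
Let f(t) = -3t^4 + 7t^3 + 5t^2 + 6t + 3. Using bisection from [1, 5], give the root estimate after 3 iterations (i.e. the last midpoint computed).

3.5

midpoint 3: f = 12 > 0 → [3, 5]
midpoint 4: f = -213 < 0 → [3, 4]
midpoint 3.5: f = -64.8125 < 0 → [3, 3.5]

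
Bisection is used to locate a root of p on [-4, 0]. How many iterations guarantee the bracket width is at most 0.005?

10

Width after n steps is 4/2^n. Need 2^n ≥ 4/0.005 = 800.
2^9 = 512 < 800 ≤ 2^10 = 1024, so n = 10.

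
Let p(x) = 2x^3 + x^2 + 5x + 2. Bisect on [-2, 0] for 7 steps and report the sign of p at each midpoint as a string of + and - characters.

p(-1) = -4 < 0, so the root lies in [-1, 0]
p(-0.5) = -0.5 < 0, so the root lies in [-0.5, 0]
p(-0.25) = 0.78125 > 0, so the root lies in [-0.5, -0.25]
p(-0.375) = 0.1602 > 0, so the root lies in [-0.5, -0.375]
p(-0.4375) = -0.1636 < 0, so the root lies in [-0.4375, -0.375]
p(-0.40625) = -0.0003 < 0, so the root lies in [-0.40625, -0.375]
p(-0.390625) = 0.0803 > 0, so the root lies in [-0.40625, -0.390625]

--++--+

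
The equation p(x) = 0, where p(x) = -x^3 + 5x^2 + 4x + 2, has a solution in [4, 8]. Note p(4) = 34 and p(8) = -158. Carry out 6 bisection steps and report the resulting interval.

[5.75, 5.8125]

x = 6 gives p = -10, negative; keep [4, 6]
x = 5 gives p = 22, positive; keep [5, 6]
x = 5.5 gives p = 8.875, positive; keep [5.5, 6]
x = 5.75 gives p = 0.2031, positive; keep [5.75, 6]
x = 5.875 gives p = -4.7012, negative; keep [5.75, 5.875]
x = 5.8125 gives p = -2.2004, negative; keep [5.75, 5.8125]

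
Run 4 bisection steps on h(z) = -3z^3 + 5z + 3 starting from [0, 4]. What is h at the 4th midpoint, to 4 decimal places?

h(2) = -11 < 0, so the root lies in [0, 2]
h(1) = 5 > 0, so the root lies in [1, 2]
h(1.5) = 0.375 > 0, so the root lies in [1.5, 2]
h(1.75) = -4.3281 < 0, so the root lies in [1.5, 1.75]

-4.3281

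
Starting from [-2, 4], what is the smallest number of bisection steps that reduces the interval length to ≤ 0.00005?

Width after n steps is 6/2^n. Need 2^n ≥ 6/0.00005 = 120000.
2^16 = 65536 < 120000 ≤ 2^17 = 131072, so n = 17.

17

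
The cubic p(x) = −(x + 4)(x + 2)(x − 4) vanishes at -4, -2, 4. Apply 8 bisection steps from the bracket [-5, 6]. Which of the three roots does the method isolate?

x = 0.5 gives p = 39.375, positive; keep [0.5, 6]
x = 3.25 gives p = 28.546875, positive; keep [3.25, 6]
x = 4.625 gives p = -35.712891, negative; keep [3.25, 4.625]
x = 3.9375 gives p = 2.9456, positive; keep [3.9375, 4.625]
x = 4.28125 gives p = -14.6297, negative; keep [3.9375, 4.28125]
x = 4.109375 gives p = -5.4188, negative; keep [3.9375, 4.109375]
x = 4.0234375 gives p = -1.1327, negative; keep [3.9375, 4.0234375]
x = 3.98046875 gives p = 0.9322, positive; keep [3.98046875, 4.0234375]

4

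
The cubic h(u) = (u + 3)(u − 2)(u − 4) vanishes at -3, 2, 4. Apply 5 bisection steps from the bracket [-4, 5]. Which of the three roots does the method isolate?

u = 0.5 gives h = 18.375, positive; keep [-4, 0.5]
u = -1.75 gives h = 26.953125, positive; keep [-4, -1.75]
u = -2.875 gives h = 4.189453, positive; keep [-4, -2.875]
u = -3.4375 gives h = -17.6931, negative; keep [-3.4375, -2.875]
u = -3.15625 gives h = -5.7655, negative; keep [-3.15625, -2.875]

-3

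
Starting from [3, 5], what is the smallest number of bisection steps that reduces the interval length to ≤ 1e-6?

21

Width after n steps is 2/2^n. Need 2^n ≥ 2/1e-6 = 2000000.
2^20 = 1048576 < 2000000 ≤ 2^21 = 2097152, so n = 21.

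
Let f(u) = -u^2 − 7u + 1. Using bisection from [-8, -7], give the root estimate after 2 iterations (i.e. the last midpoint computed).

m = -7.5, f(m) = -2.75 (−); new bracket [-7.5, -7]
m = -7.25, f(m) = -0.8125 (−); new bracket [-7.25, -7]

-7.25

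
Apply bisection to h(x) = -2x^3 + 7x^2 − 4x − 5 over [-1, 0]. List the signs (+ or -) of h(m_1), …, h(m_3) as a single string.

-++

h(-0.5) = -1 < 0, so the root lies in [-1, -0.5]
h(-0.75) = 2.78125 > 0, so the root lies in [-0.75, -0.5]
h(-0.625) = 0.722656 > 0, so the root lies in [-0.625, -0.5]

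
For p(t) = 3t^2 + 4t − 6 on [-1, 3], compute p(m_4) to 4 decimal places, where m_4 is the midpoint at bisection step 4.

m = 1, p(m) = 1 (+); new bracket [-1, 1]
m = 0, p(m) = -6 (−); new bracket [0, 1]
m = 0.5, p(m) = -3.25 (−); new bracket [0.5, 1]
m = 0.75, p(m) = -1.3125 (−); new bracket [0.75, 1]

-1.3125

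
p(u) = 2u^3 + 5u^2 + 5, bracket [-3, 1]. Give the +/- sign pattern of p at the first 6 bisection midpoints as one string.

++++-+

m = -1, p(m) = 8 (+); new bracket [-3, -1]
m = -2, p(m) = 9 (+); new bracket [-3, -2]
m = -2.5, p(m) = 5 (+); new bracket [-3, -2.5]
m = -2.75, p(m) = 1.2188 (+); new bracket [-3, -2.75]
m = -2.875, p(m) = -1.1992 (−); new bracket [-2.875, -2.75]
m = -2.8125, p(m) = 0.0562 (+); new bracket [-2.875, -2.8125]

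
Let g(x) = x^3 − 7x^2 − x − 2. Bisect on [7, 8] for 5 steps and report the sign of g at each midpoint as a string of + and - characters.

midpoint 7.5: g = 18.625 > 0 → [7, 7.5]
midpoint 7.25: g = 3.890625 > 0 → [7, 7.25]
midpoint 7.125: g = -2.779297 < 0 → [7.125, 7.25]
midpoint 7.1875: g = 0.4988 > 0 → [7.125, 7.1875]
midpoint 7.15625: g = -1.1544 < 0 → [7.15625, 7.1875]

++-+-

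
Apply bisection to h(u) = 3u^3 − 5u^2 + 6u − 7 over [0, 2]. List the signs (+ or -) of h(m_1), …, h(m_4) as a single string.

-+--

u = 1 gives h = -3, negative; keep [1, 2]
u = 1.5 gives h = 0.875, positive; keep [1, 1.5]
u = 1.25 gives h = -1.453125, negative; keep [1.25, 1.5]
u = 1.375 gives h = -0.4043, negative; keep [1.375, 1.5]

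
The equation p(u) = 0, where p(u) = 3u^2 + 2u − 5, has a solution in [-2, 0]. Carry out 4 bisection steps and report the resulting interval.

[-1.75, -1.625]

p(-1) = -4 < 0, so the root lies in [-2, -1]
p(-1.5) = -1.25 < 0, so the root lies in [-2, -1.5]
p(-1.75) = 0.6875 > 0, so the root lies in [-1.75, -1.5]
p(-1.625) = -0.3281 < 0, so the root lies in [-1.75, -1.625]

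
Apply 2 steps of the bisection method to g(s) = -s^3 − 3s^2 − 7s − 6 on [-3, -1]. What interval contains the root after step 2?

m = -2, g(m) = 4 (+); new bracket [-2, -1]
m = -1.5, g(m) = 1.125 (+); new bracket [-1.5, -1]

[-1.5, -1]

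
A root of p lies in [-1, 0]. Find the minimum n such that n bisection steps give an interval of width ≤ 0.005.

8

Width after n steps is 1/2^n. Need 2^n ≥ 1/0.005 = 200.
2^7 = 128 < 200 ≤ 2^8 = 256, so n = 8.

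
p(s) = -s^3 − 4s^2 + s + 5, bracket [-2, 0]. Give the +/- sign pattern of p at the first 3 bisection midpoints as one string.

midpoint -1: p = 1 > 0 → [-2, -1]
midpoint -1.5: p = -2.125 < 0 → [-1.5, -1]
midpoint -1.25: p = -0.546875 < 0 → [-1.25, -1]

+--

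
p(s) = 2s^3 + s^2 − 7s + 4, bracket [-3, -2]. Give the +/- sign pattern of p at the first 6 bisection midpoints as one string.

-+-++-

p(-2.5) = -3.5 < 0, so the root lies in [-2.5, -2]
p(-2.25) = 2.03125 > 0, so the root lies in [-2.5, -2.25]
p(-2.375) = -0.527344 < 0, so the root lies in [-2.375, -2.25]
p(-2.3125) = 0.8022 > 0, so the root lies in [-2.375, -2.3125]
p(-2.34375) = 0.1502 > 0, so the root lies in [-2.375, -2.34375]
p(-2.359375) = -0.1854 < 0, so the root lies in [-2.359375, -2.34375]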